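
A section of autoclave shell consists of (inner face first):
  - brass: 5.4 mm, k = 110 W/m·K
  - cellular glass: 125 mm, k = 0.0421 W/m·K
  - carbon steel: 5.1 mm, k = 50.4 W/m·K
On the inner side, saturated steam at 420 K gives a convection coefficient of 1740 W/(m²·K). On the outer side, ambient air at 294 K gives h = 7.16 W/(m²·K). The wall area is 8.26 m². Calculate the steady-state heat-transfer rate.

Thermal resistances in series:
R_inner film = 1/(h_i·A) = 1/(1740×8.26) = 6.958×10^-5 K/W
R_brass = L/(kA) = 0.0054/(110×8.26) = 5.943×10^-6 K/W
R_cellular glass = L/(kA) = 0.125/(0.0421×8.26) = 0.3595 K/W
R_carbon steel = L/(kA) = 0.0051/(50.4×8.26) = 1.225×10^-5 K/W
R_outer film = 1/(h_o·A) = 1/(7.16×8.26) = 0.01691 K/W
R_total = 0.3765 K/W
Q = ΔT / R_total = 126 / 0.3765

Q ≈ 335 W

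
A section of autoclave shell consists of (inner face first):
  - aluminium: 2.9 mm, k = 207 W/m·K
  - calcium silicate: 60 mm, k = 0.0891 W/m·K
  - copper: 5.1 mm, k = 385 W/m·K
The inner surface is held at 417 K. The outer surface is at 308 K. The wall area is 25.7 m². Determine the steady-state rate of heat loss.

Model the wall as resistances in series:
R_aluminium = L/(kA) = 0.0029/(207×25.7) = 5.451×10^-7 K/W
R_calcium silicate = L/(kA) = 0.06/(0.0891×25.7) = 0.0262 K/W
R_copper = L/(kA) = 0.0051/(385×25.7) = 5.154×10^-7 K/W
R_total = 0.0262 K/W
Q = ΔT / R_total = 109 / 0.0262

Q ≈ 4160 W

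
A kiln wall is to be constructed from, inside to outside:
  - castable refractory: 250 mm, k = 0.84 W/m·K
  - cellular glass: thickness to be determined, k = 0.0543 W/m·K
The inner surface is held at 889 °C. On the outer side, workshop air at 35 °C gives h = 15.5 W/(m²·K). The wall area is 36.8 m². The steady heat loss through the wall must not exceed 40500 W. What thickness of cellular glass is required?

Series thermal resistances:
R_castable refractory = L/(kA) = 0.25/(0.84×36.8) = 0.008087 K/W
R_outer film = 1/(h_o·A) = 1/(15.5×36.8) = 0.001753 K/W
Sum of the known resistances R_other = 0.009841 K/W
Required total resistance R_tot = ΔT/Q_allow = 854/40500 = 0.02109 K/W
R_cellular glass = R_tot − R_other = 0.01125 K/W
L = R·k·A = 0.01125×0.0543×36.8

L ≈ 22.5 mm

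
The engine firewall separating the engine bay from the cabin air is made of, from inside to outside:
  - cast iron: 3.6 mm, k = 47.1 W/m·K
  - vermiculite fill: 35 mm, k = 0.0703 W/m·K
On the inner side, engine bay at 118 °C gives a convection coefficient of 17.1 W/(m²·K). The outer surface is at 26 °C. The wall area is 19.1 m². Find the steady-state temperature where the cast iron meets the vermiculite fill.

T ≈ 108 °C

Thermal resistances in series:
R_inner film = 1/(h_i·A) = 1/(17.1×19.1) = 0.003062 K/W
R_cast iron = L/(kA) = 0.0036/(47.1×19.1) = 4.002×10^-6 K/W
R_vermiculite fill = L/(kA) = 0.035/(0.0703×19.1) = 0.02607 K/W
R_total = 0.02913 K/W;  Q = ΔT/R_total = 92/0.02913 = 3158 W
T_interface = T_inner − Q·ΣR(inner→interface) = 118 − 3160×0.003066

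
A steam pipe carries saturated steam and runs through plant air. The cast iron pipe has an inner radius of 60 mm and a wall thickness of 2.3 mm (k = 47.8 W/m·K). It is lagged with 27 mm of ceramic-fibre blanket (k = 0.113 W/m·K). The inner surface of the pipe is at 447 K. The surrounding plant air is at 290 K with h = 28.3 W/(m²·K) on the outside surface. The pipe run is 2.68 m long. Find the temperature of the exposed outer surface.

T ≈ 307 K

Cylindrical conduction, so R = ln(r₂/r₁)/(2πkL) per layer, in series:
R_cast iron pipe wall = ln(62.3/60)/(2π×47.8×2.68) = 4.673×10^-5 K/W
R_ceramic-fibre blanket = ln(89.3/62.3)/(2π×0.113×2.68) = 0.1892 K/W
R_outer film = 1/(h_o·2πr_oL) = 1/(28.3×2π×0.0893×2.68) = 0.0235 K/W
R_total = 0.2128 K/W
Q = ΔT/R_total = 157/0.2128
Q = 738 W
T_interface = T_inner − Q·ΣR(inner→interface) = 447 − 738×0.1893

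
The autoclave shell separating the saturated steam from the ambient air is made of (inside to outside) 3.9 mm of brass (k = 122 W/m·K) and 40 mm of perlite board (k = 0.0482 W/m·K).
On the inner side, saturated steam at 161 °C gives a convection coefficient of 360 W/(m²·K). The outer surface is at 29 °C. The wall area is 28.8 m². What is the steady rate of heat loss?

Thermal resistances in series:
R_inner film = 1/(h_i·A) = 1/(360×28.8) = 9.645×10^-5 K/W
R_brass = L/(kA) = 0.0039/(122×28.8) = 1.11×10^-6 K/W
R_perlite board = L/(kA) = 0.04/(0.0482×28.8) = 0.02882 K/W
R_total = 0.02891 K/W
Q = ΔT / R_total = 132 / 0.02891

Q ≈ 4570 W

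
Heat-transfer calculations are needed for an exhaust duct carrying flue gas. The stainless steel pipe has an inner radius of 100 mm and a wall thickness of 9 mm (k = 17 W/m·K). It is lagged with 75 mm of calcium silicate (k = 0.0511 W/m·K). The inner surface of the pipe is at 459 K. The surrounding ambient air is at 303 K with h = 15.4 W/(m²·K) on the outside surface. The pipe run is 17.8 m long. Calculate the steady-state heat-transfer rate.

For a radial system each layer contributes R = ln(r_out/r_in)/(2πkL); films add R = 1/(hA).
R_stainless steel pipe wall = ln(109/100)/(2π×17×17.8) = 4.533×10^-5 K/W
R_calcium silicate = ln(184/109)/(2π×0.0511×17.8) = 0.09162 K/W
R_outer film = 1/(h_o·2πr_oL) = 1/(15.4×2π×0.184×17.8) = 0.003155 K/W
R_total = 0.09482 K/W
Q = ΔT/R_total = 156/0.09482

Q ≈ 1650 W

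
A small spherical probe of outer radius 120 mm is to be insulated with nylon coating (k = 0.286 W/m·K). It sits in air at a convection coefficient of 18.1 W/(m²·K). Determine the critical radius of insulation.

r_cr ≈ 31.6 mm

For a sphere r_cr = 2k/h = 2×0.286/18.1
r_cr = 31.6 mm; since the bare radius (120 mm) is above r_cr, any added insulation will reduce heat loss.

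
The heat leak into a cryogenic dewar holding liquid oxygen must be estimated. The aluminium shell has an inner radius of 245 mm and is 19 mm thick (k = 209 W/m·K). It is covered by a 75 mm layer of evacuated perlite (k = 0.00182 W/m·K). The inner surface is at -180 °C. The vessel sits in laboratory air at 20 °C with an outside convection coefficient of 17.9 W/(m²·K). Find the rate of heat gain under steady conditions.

Q ≈ 5.45 W

For a spherical shell R = (1/r₁ − 1/r₂)/(4πk); film R = 1/(h·4πr²). In series:
R_aluminium shell = (1/0.245 − 1/0.264)/(4π×209) = 1.118×10^-4 K/W
R_evacuated perlite = (1/0.264 − 1/0.339)/(4π×0.00182) = 36.64 K/W
R_outer film = 1/(h·4πr_o²) = 1/(17.9×4π×0.339²) = 0.03868 K/W
R_total = 36.68 K/W
Q = ΔT/R_total = 200/36.68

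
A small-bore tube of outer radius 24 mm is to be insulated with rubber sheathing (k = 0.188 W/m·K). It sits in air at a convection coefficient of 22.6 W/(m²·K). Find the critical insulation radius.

r_cr ≈ 8.32 mm

For a cylinder r_cr = k/h = 0.188/22.6
r_cr = 8.32 mm; since the bare radius (24 mm) is above r_cr, any added insulation will reduce heat loss.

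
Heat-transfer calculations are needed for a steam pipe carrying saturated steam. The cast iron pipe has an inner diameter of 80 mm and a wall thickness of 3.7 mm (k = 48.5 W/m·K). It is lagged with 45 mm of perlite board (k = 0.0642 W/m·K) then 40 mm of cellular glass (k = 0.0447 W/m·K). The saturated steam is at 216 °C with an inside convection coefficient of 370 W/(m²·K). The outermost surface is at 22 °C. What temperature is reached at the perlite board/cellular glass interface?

T ≈ 105 °C

Radial resistances (cylindrical: R_cond = ln(r_o/r_i)/(2πkL), R_conv = 1/(h·2πrL)):
R_inner film = 1/(h_i·2πr₁L) = 1/(370×2π×0.04×1) = 0.01075 K/W
R_cast iron pipe wall = ln(43.7/40)/(2π×48.5×1) = 2.903×10^-4 K/W
R_perlite board = ln(88.7/43.7)/(2π×0.0642×1) = 1.755 K/W
R_cellular glass = ln(128.7/88.7)/(2π×0.0447×1) = 1.325 K/W
R_total = 3.091 K/W
Q = ΔT/R_total = 194/3.091
Q = 62.8 W/m
T_interface = T_inner − Q·ΣR(inner→interface) = 216 − 62.8×1.766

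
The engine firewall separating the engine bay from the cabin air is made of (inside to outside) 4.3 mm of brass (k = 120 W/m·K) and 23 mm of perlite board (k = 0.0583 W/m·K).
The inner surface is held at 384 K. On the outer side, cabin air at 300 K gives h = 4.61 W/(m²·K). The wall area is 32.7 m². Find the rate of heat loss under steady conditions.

Q ≈ 4490 W

Treating each layer as a thermal resistance in series:
R_brass = L/(kA) = 0.0043/(120×32.7) = 1.096×10^-6 K/W
R_perlite board = L/(kA) = 0.023/(0.0583×32.7) = 0.01206 K/W
R_outer film = 1/(h_o·A) = 1/(4.61×32.7) = 0.006634 K/W
R_total = 0.0187 K/W
Q = ΔT / R_total = 84 / 0.0187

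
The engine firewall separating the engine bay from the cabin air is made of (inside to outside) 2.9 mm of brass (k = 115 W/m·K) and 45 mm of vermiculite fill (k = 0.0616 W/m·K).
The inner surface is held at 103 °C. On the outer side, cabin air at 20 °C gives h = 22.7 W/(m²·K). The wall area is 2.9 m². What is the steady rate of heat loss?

Q ≈ 311 W

Using the resistance-network approach (series):
R_brass = L/(kA) = 0.0029/(115×2.9) = 8.696×10^-6 K/W
R_vermiculite fill = L/(kA) = 0.045/(0.0616×2.9) = 0.2519 K/W
R_outer film = 1/(h_o·A) = 1/(22.7×2.9) = 0.01519 K/W
R_total = 0.2671 K/W
Q = ΔT / R_total = 83 / 0.2671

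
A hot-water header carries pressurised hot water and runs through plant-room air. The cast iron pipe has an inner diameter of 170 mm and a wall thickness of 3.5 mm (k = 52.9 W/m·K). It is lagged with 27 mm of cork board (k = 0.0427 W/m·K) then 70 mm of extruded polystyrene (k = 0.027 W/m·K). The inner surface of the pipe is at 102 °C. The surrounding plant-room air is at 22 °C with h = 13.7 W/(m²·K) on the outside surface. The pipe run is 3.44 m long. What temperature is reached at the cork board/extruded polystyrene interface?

Radial resistances (cylindrical: R_cond = ln(r_o/r_i)/(2πkL), R_conv = 1/(h·2πrL)):
R_cast iron pipe wall = ln(88.5/85)/(2π×52.9×3.44) = 3.529×10^-5 K/W
R_cork board = ln(115.5/88.5)/(2π×0.0427×3.44) = 0.2885 K/W
R_extruded polystyrene = ln(185.5/115.5)/(2π×0.027×3.44) = 0.8119 K/W
R_outer film = 1/(h_o·2πr_oL) = 1/(13.7×2π×0.1855×3.44) = 0.01821 K/W
R_total = 1.119 K/W
Q = ΔT/R_total = 80/1.119
Q = 71.5 W
T_interface = T_inner − Q·ΣR(inner→interface) = 102 − 71.5×0.2885

T ≈ 81.4 °C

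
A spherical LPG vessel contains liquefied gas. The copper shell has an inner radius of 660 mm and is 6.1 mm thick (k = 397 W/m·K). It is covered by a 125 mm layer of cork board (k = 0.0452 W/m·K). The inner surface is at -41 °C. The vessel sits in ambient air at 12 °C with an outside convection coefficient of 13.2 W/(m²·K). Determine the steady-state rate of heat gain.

Radial (spherical) resistances in series:
R_copper shell = (1/0.66 − 1/0.6661)/(4π×397) = 2.781×10^-6 K/W
R_cork board = (1/0.6661 − 1/0.7911)/(4π×0.0452) = 0.4176 K/W
R_outer film = 1/(h·4πr_o²) = 1/(13.2×4π×0.7911²) = 0.009633 K/W
R_total = 0.4273 K/W
Q = ΔT/R_total = 53/0.4273

Q ≈ 124 W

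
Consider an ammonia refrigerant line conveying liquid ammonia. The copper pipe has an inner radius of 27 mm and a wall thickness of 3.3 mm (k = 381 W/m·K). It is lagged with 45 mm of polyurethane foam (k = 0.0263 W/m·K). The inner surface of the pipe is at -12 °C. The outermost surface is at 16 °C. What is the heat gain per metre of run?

q′ ≈ 5.08 W/m

Treating each annulus and film as a series resistance:
R_copper pipe wall = ln(30.3/27)/(2π×381×1) = 4.817×10^-5 K/W
R_polyurethane foam = ln(75.3/30.3)/(2π×0.0263×1) = 5.509 K/W
R_total = 5.509 K/W
Q = ΔT/R_total = 28/5.509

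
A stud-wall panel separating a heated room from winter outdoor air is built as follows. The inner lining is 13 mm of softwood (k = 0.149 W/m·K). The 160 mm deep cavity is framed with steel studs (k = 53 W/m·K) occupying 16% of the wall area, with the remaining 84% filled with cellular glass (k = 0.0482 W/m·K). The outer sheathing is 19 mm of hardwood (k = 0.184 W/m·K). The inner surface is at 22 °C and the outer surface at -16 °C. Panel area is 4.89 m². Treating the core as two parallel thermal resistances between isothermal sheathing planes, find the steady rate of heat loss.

Q ≈ 888 W

Sheathing layers in series; stud and cavity paths in parallel between them.
R_inner = 0.013/(0.149×4.89) = 0.01784 K/W
R_stud  = 0.16/(53×0.16×4.89) = 0.003858 K/W
R_cav   = 0.16/(0.0482×0.84×4.89) = 0.8081 K/W
1/R_core = 1/R_stud + 1/R_cav → R_core = 0.00384 K/W
R_outer = 0.019/(0.184×4.89) = 0.02112 K/W
R_total = 0.0428 K/W
Q = ΔT/R_total = 38/0.0428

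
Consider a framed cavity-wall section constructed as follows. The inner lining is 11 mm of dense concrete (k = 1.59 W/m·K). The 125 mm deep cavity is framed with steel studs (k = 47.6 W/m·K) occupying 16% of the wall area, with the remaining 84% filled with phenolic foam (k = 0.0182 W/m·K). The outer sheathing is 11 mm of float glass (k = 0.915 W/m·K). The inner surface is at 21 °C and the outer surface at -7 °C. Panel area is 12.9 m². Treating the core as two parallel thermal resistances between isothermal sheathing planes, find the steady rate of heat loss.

Sheathing layers in series; stud and cavity paths in parallel between them.
R_inner = 0.011/(1.59×12.9) = 5.363×10^-4 K/W
R_stud  = 0.125/(47.6×0.16×12.9) = 0.001272 K/W
R_cav   = 0.125/(0.0182×0.84×12.9) = 0.6338 K/W
1/R_core = 1/R_stud + 1/R_cav → R_core = 0.00127 K/W
R_outer = 0.011/(0.915×12.9) = 9.319×10^-4 K/W
R_total = 0.002738 K/W
Q = ΔT/R_total = 28/0.002738

Q ≈ 10200 W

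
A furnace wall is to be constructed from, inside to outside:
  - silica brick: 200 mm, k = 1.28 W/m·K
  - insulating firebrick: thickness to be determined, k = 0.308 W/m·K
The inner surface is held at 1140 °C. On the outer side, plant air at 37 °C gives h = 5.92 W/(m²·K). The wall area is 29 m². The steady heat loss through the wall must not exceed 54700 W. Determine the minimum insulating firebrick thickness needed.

Thermal resistances in series:
R_silica brick = L/(kA) = 0.2/(1.28×29) = 0.005388 K/W
R_outer film = 1/(h_o·A) = 1/(5.92×29) = 0.005825 K/W
Sum of the known resistances R_other = 0.01121 K/W
Required total resistance R_tot = ΔT/Q_allow = 1103/54700 = 0.02016 K/W
R_insulating firebrick = R_tot − R_other = 0.008952 K/W
L = R·k·A = 0.008952×0.308×29

L ≈ 80 mm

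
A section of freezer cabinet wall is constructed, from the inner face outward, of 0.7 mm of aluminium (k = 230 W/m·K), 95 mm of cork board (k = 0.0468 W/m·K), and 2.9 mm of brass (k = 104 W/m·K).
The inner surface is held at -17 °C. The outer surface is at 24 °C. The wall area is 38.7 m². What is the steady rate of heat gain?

Q ≈ 782 W

Thermal resistances in series:
R_aluminium = L/(kA) = 0.0007/(230×38.7) = 7.864×10^-8 K/W
R_cork board = L/(kA) = 0.095/(0.0468×38.7) = 0.05245 K/W
R_brass = L/(kA) = 0.0029/(104×38.7) = 7.205×10^-7 K/W
R_total = 0.05245 K/W
Q = ΔT / R_total = 41 / 0.05245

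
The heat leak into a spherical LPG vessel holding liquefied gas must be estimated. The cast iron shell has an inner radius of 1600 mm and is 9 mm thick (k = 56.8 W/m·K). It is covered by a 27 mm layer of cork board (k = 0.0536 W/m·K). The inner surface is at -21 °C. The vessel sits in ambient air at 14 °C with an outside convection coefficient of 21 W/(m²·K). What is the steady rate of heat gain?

For a spherical shell R = (1/r₁ − 1/r₂)/(4πk); film R = 1/(h·4πr²). In series:
R_cast iron shell = (1/1.6 − 1/1.609)/(4π×56.8) = 4.898×10^-6 K/W
R_cork board = (1/1.609 − 1/1.636)/(4π×0.0536) = 0.01523 K/W
R_outer film = 1/(h·4πr_o²) = 1/(21×4π×1.636²) = 0.001416 K/W
R_total = 0.01665 K/W
Q = ΔT/R_total = 35/0.01665

Q ≈ 2100 W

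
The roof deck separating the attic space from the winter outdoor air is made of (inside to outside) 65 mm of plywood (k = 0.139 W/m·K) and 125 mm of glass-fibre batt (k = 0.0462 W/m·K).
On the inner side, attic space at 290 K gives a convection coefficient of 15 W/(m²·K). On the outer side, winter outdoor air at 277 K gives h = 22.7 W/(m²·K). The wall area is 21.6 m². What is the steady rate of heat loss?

Using the resistance-network approach (series):
R_inner film = 1/(h_i·A) = 1/(15×21.6) = 0.003086 K/W
R_plywood = L/(kA) = 0.065/(0.139×21.6) = 0.02165 K/W
R_glass-fibre batt = L/(kA) = 0.125/(0.0462×21.6) = 0.1253 K/W
R_outer film = 1/(h_o·A) = 1/(22.7×21.6) = 0.002039 K/W
R_total = 0.152 K/W
Q = ΔT / R_total = 13 / 0.152

Q ≈ 85.5 W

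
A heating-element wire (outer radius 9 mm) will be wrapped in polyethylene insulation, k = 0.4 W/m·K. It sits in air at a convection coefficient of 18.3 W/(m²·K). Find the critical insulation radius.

For a cylinder r_cr = k/h = 0.4/18.3
r_cr = 21.9 mm; since the bare radius (9 mm) is below r_cr, adding a thin layer of insulation will *increase* heat loss.

r_cr ≈ 21.9 mm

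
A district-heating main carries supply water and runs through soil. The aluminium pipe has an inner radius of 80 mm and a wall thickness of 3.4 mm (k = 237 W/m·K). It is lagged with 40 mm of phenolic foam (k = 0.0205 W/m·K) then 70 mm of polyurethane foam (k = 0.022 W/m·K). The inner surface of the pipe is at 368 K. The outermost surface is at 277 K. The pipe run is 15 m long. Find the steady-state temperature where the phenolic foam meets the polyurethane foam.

Radial resistances (cylindrical: R_cond = ln(r_o/r_i)/(2πkL), R_conv = 1/(h·2πrL)):
R_aluminium pipe wall = ln(83.4/80)/(2π×237×15) = 1.863×10^-6 K/W
R_phenolic foam = ln(123.4/83.4)/(2π×0.0205×15) = 0.2028 K/W
R_polyurethane foam = ln(193.4/123.4)/(2π×0.022×15) = 0.2167 K/W
R_total = 0.4195 K/W
Q = ΔT/R_total = 91/0.4195
Q = 217 W
T_interface = T_inner − Q·ΣR(inner→interface) = 368 − 217×0.2028

T ≈ 324 K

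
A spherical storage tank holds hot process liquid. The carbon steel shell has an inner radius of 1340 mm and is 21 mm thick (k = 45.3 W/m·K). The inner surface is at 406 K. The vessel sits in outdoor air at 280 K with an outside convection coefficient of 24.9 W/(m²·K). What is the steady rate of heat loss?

Q ≈ 72200 W

Each spherical layer contributes R = (1/r_i − 1/r_o)/(4πk):
R_carbon steel shell = (1/1.34 − 1/1.361)/(4π×45.3) = 2.023×10^-5 K/W
R_outer film = 1/(h·4πr_o²) = 1/(24.9×4π×1.361²) = 0.001725 K/W
R_total = 0.001746 K/W
Q = ΔT/R_total = 126/0.001746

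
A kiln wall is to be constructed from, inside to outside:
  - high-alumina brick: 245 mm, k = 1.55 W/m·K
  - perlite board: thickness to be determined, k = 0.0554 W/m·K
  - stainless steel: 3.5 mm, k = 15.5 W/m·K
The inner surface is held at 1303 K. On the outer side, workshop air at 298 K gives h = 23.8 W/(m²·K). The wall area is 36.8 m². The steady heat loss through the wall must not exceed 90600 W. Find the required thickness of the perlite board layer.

L ≈ 11.5 mm

Treating each layer as a thermal resistance in series:
R_high-alumina brick = L/(kA) = 0.245/(1.55×36.8) = 0.004295 K/W
R_stainless steel = L/(kA) = 0.0035/(15.5×36.8) = 6.136×10^-6 K/W
R_outer film = 1/(h_o·A) = 1/(23.8×36.8) = 0.001142 K/W
Sum of the known resistances R_other = 0.005443 K/W
Required total resistance R_tot = ΔT/Q_allow = 1005/90600 = 0.01109 K/W
R_perlite board = R_tot − R_other = 0.00565 K/W
L = R·k·A = 0.00565×0.0554×36.8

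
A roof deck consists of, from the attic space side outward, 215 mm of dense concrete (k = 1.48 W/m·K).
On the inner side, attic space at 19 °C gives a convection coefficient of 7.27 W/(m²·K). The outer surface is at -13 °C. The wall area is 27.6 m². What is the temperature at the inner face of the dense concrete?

T ≈ 3.44 °C

Series thermal resistances:
R_inner film = 1/(h_i·A) = 1/(7.27×27.6) = 0.004984 K/W
R_dense concrete = L/(kA) = 0.215/(1.48×27.6) = 0.005263 K/W
R_total = 0.01025 K/W;  Q = ΔT/R_total = 32/0.01025 = 3123 W
T_interface = T_inner − Q·ΣR(inner→interface) = 19 − 3120×0.004984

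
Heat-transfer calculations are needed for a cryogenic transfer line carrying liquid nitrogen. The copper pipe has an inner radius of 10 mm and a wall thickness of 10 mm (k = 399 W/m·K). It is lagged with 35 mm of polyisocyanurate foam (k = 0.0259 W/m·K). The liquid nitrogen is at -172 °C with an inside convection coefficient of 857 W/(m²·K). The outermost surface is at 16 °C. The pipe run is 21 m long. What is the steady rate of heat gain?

Q ≈ 633 W

Per-layer cylindrical resistances, series-summed:
R_inner film = 1/(h_i·2πr₁L) = 1/(857×2π×0.01×21) = 8.843×10^-4 K/W
R_copper pipe wall = ln(20/10)/(2π×399×21) = 1.317×10^-5 K/W
R_polyisocyanurate foam = ln(55/20)/(2π×0.0259×21) = 0.296 K/W
R_total = 0.2969 K/W
Q = ΔT/R_total = 188/0.2969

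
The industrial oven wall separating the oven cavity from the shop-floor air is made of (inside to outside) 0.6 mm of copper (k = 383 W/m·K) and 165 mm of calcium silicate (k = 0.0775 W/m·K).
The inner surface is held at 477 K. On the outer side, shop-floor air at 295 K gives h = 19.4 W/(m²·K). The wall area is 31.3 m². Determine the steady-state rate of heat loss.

Q ≈ 2610 W

Series thermal resistances:
R_copper = L/(kA) = 0.0006/(383×31.3) = 5.005×10^-8 K/W
R_calcium silicate = L/(kA) = 0.165/(0.0775×31.3) = 0.06802 K/W
R_outer film = 1/(h_o·A) = 1/(19.4×31.3) = 0.001647 K/W
R_total = 0.06967 K/W
Q = ΔT / R_total = 182 / 0.06967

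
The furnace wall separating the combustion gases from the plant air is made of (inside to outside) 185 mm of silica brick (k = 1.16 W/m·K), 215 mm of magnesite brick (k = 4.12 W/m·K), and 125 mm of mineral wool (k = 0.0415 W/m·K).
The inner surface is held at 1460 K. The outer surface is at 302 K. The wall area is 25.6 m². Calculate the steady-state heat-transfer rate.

Series thermal resistances:
R_silica brick = L/(kA) = 0.185/(1.16×25.6) = 0.00623 K/W
R_magnesite brick = L/(kA) = 0.215/(4.12×25.6) = 0.002038 K/W
R_mineral wool = L/(kA) = 0.125/(0.0415×25.6) = 0.1177 K/W
R_total = 0.1259 K/W
Q = ΔT / R_total = 1158 / 0.1259

Q ≈ 9200 W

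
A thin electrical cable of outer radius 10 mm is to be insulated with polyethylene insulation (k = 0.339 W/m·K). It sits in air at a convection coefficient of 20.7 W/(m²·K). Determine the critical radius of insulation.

For a cylinder r_cr = k/h = 0.339/20.7
r_cr = 16.4 mm; since the bare radius (10 mm) is below r_cr, adding a thin layer of insulation will *increase* heat loss.

r_cr ≈ 16.4 mm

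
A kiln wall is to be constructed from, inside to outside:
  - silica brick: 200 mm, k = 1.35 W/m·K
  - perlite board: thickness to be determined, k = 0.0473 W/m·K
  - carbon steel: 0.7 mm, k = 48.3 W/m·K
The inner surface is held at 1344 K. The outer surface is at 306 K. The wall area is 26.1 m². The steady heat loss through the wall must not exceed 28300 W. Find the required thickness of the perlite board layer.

L ≈ 38.3 mm

Model the wall as resistances in series:
R_silica brick = L/(kA) = 0.2/(1.35×26.1) = 0.005676 K/W
R_carbon steel = L/(kA) = 0.0007/(48.3×26.1) = 5.553×10^-7 K/W
Sum of the known resistances R_other = 0.005677 K/W
Required total resistance R_tot = ΔT/Q_allow = 1038/28300 = 0.03668 K/W
R_perlite board = R_tot − R_other = 0.031 K/W
L = R·k·A = 0.031×0.0473×26.1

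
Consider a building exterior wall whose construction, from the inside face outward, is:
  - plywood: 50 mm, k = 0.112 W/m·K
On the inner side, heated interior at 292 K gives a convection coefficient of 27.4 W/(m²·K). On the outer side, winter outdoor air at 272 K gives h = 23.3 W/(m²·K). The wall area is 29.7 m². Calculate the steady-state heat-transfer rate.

Treating each layer as a thermal resistance in series:
R_inner film = 1/(h_i·A) = 1/(27.4×29.7) = 0.001229 K/W
R_plywood = L/(kA) = 0.05/(0.112×29.7) = 0.01503 K/W
R_outer film = 1/(h_o·A) = 1/(23.3×29.7) = 0.001445 K/W
R_total = 0.01771 K/W
Q = ΔT / R_total = 20 / 0.01771

Q ≈ 1130 W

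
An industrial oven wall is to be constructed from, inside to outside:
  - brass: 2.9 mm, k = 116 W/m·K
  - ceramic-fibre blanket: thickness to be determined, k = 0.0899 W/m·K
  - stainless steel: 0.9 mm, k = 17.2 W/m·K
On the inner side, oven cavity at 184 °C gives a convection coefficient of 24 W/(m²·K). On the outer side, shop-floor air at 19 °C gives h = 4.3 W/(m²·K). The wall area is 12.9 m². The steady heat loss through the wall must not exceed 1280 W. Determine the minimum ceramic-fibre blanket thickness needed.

L ≈ 125 mm

Using the resistance-network approach (series):
R_inner film = 1/(h_i·A) = 1/(24×12.9) = 0.00323 K/W
R_brass = L/(kA) = 0.0029/(116×12.9) = 1.938×10^-6 K/W
R_stainless steel = L/(kA) = 0.0009/(17.2×12.9) = 4.056×10^-6 K/W
R_outer film = 1/(h_o·A) = 1/(4.3×12.9) = 0.01803 K/W
Sum of the known resistances R_other = 0.02126 K/W
Required total resistance R_tot = ΔT/Q_allow = 165/1280 = 0.1289 K/W
R_ceramic-fibre blanket = R_tot − R_other = 0.1076 K/W
L = R·k·A = 0.1076×0.0899×12.9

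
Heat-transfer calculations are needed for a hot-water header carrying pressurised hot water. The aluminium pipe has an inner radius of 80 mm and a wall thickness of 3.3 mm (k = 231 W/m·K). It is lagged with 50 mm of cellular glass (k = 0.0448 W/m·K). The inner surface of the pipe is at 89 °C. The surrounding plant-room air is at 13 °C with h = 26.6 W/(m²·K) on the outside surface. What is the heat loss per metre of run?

q′ ≈ 44.3 W/m

Cylindrical conduction, so R = ln(r₂/r₁)/(2πkL) per layer, in series:
R_aluminium pipe wall = ln(83.3/80)/(2π×231×1) = 2.785×10^-5 K/W
R_cellular glass = ln(133.3/83.3)/(2π×0.0448×1) = 1.67 K/W
R_outer film = 1/(h_o·2πr_oL) = 1/(26.6×2π×0.1333×1) = 0.04489 K/W
R_total = 1.715 K/W
Q = ΔT/R_total = 76/1.715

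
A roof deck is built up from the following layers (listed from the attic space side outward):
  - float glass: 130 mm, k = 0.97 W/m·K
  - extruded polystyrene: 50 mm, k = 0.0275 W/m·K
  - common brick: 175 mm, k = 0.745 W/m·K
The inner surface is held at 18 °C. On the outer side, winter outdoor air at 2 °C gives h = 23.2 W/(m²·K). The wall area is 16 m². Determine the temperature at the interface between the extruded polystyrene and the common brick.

Series thermal resistances:
R_float glass = L/(kA) = 0.13/(0.97×16) = 0.008376 K/W
R_extruded polystyrene = L/(kA) = 0.05/(0.0275×16) = 0.1136 K/W
R_common brick = L/(kA) = 0.175/(0.745×16) = 0.01468 K/W
R_outer film = 1/(h_o·A) = 1/(23.2×16) = 0.002694 K/W
R_total = 0.1394 K/W;  Q = ΔT/R_total = 16/0.1394 = 114.8 W
T_interface = T_inner − Q·ΣR(inner→interface) = 18 − 115×0.122

T ≈ 3.99 °C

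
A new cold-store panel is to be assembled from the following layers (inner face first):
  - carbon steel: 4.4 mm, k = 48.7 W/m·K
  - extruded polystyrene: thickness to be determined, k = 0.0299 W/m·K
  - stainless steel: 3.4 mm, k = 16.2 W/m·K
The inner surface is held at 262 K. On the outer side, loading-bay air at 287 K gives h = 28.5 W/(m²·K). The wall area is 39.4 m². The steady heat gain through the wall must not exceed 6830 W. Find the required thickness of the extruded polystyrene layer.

L ≈ 3.25 mm

Treating each layer as a thermal resistance in series:
R_carbon steel = L/(kA) = 0.0044/(48.7×39.4) = 2.293×10^-6 K/W
R_stainless steel = L/(kA) = 0.0034/(16.2×39.4) = 5.327×10^-6 K/W
R_outer film = 1/(h_o·A) = 1/(28.5×39.4) = 8.906×10^-4 K/W
Sum of the known resistances R_other = 8.982×10^-4 K/W
Required total resistance R_tot = ΔT/Q_allow = 25/6830 = 0.00366 K/W
R_extruded polystyrene = R_tot − R_other = 0.002762 K/W
L = R·k·A = 0.002762×0.0299×39.4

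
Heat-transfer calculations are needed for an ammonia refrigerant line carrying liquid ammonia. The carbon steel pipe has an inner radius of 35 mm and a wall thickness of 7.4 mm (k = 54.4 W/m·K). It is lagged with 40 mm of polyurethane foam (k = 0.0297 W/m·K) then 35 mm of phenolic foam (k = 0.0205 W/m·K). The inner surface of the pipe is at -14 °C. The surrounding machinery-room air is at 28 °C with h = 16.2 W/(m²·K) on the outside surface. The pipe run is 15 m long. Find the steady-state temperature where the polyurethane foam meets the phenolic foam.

T ≈ 9.39 °C

For a radial system each layer contributes R = ln(r_out/r_in)/(2πkL); films add R = 1/(hA).
R_carbon steel pipe wall = ln(42.4/35)/(2π×54.4×15) = 3.741×10^-5 K/W
R_polyurethane foam = ln(82.4/42.4)/(2π×0.0297×15) = 0.2374 K/W
R_phenolic foam = ln(117.4/82.4)/(2π×0.0205×15) = 0.1832 K/W
R_outer film = 1/(h_o·2πr_oL) = 1/(16.2×2π×0.1174×15) = 0.005579 K/W
R_total = 0.4262 K/W
Q = ΔT/R_total = 42/0.4262
Q = 98.5 W
T_interface = T_inner + Q·ΣR(inner→interface) = -14 + 98.5×0.2374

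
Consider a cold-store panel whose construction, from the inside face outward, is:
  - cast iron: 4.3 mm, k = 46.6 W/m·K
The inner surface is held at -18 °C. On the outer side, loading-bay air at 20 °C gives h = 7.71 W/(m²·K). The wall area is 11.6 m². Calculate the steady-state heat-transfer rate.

Series thermal resistances:
R_cast iron = L/(kA) = 0.0043/(46.6×11.6) = 7.955×10^-6 K/W
R_outer film = 1/(h_o·A) = 1/(7.71×11.6) = 0.01118 K/W
R_total = 0.01119 K/W
Q = ΔT / R_total = 38 / 0.01119

Q ≈ 3400 W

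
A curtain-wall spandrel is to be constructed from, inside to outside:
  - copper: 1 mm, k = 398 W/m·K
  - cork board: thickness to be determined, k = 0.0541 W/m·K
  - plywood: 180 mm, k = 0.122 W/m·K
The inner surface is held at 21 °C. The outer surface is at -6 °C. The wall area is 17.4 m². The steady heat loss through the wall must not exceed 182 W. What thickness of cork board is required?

Using the resistance-network approach (series):
R_copper = L/(kA) = 0.001/(398×17.4) = 1.444×10^-7 K/W
R_plywood = L/(kA) = 0.18/(0.122×17.4) = 0.08479 K/W
Sum of the known resistances R_other = 0.08479 K/W
Required total resistance R_tot = ΔT/Q_allow = 27/182 = 0.1484 K/W
R_cork board = R_tot − R_other = 0.06356 K/W
L = R·k·A = 0.06356×0.0541×17.4

L ≈ 59.8 mm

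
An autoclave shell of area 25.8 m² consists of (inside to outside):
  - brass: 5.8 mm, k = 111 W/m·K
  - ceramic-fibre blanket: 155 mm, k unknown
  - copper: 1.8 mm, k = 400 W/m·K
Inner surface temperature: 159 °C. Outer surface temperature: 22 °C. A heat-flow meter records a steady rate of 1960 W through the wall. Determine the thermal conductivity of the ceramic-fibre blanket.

k ≈ 0.086 W/(m·K)

Treating each layer as a thermal resistance in series:
R_brass = L/(kA) = 0.0058/(111×25.8) = 2.025×10^-6 K/W
R_copper = L/(kA) = 0.0018/(400×25.8) = 1.744×10^-7 K/W
Sum of known resistances R_other = 2.2×10^-6 K/W
Total R = ΔT/Q = 137/1960 = 0.0699 K/W
R_ceramic-fibre blanket = R_total − R_other = 0.0699 K/W
k = L/(R·A) = 0.155/(0.0699×25.8)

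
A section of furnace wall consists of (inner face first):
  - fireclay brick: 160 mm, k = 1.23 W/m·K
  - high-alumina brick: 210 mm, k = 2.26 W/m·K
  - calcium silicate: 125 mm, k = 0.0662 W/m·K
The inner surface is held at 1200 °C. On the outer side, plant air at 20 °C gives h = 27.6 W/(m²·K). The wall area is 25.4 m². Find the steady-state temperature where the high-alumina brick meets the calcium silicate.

T ≈ 1080 °C

Using the resistance-network approach (series):
R_fireclay brick = L/(kA) = 0.16/(1.23×25.4) = 0.005121 K/W
R_high-alumina brick = L/(kA) = 0.21/(2.26×25.4) = 0.003658 K/W
R_calcium silicate = L/(kA) = 0.125/(0.0662×25.4) = 0.07434 K/W
R_outer film = 1/(h_o·A) = 1/(27.6×25.4) = 0.001426 K/W
R_total = 0.08455 K/W;  Q = ΔT/R_total = 1180/0.08455 = 13960 W
T_interface = T_inner − Q·ΣR(inner→interface) = 1200 − 14000×0.00878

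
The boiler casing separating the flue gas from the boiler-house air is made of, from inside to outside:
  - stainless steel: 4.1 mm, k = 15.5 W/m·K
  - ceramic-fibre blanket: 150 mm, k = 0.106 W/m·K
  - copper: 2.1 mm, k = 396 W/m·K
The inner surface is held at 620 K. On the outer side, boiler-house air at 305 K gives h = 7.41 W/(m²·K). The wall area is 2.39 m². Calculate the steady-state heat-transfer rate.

Treating each layer as a thermal resistance in series:
R_stainless steel = L/(kA) = 0.0041/(15.5×2.39) = 1.107×10^-4 K/W
R_ceramic-fibre blanket = L/(kA) = 0.15/(0.106×2.39) = 0.5921 K/W
R_copper = L/(kA) = 0.0021/(396×2.39) = 2.219×10^-6 K/W
R_outer film = 1/(h_o·A) = 1/(7.41×2.39) = 0.05647 K/W
R_total = 0.6487 K/W
Q = ΔT / R_total = 315 / 0.6487

Q ≈ 486 W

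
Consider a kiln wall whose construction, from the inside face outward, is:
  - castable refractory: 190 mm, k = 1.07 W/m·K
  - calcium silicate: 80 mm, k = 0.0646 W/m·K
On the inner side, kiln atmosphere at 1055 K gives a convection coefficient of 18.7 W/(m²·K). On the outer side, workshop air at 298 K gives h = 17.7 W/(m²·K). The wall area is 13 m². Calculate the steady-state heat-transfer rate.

Q ≈ 6450 W

Model the wall as resistances in series:
R_inner film = 1/(h_i·A) = 1/(18.7×13) = 0.004114 K/W
R_castable refractory = L/(kA) = 0.19/(1.07×13) = 0.01366 K/W
R_calcium silicate = L/(kA) = 0.08/(0.0646×13) = 0.09526 K/W
R_outer film = 1/(h_o·A) = 1/(17.7×13) = 0.004346 K/W
R_total = 0.1174 K/W
Q = ΔT / R_total = 757 / 0.1174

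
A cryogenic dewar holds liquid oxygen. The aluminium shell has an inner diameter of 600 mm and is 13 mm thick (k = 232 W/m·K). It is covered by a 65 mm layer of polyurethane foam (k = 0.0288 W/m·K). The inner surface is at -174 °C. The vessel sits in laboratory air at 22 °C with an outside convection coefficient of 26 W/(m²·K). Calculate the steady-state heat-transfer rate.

Q ≈ 127 W

Spherical conduction: R = (1/r_in − 1/r_out)/(4πk) per layer; series-sum.
R_aluminium shell = (1/0.3 − 1/0.313)/(4π×232) = 4.749×10^-5 K/W
R_polyurethane foam = (1/0.313 − 1/0.378)/(4π×0.0288) = 1.518 K/W
R_outer film = 1/(h·4πr_o²) = 1/(26×4π×0.378²) = 0.02142 K/W
R_total = 1.539 K/W
Q = ΔT/R_total = 196/1.539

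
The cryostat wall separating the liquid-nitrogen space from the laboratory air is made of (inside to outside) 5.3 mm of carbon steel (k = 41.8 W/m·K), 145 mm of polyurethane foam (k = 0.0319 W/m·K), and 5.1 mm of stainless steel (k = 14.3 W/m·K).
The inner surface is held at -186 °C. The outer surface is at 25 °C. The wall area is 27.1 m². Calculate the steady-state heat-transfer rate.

Q ≈ 1260 W

Thermal resistances in series:
R_carbon steel = L/(kA) = 0.0053/(41.8×27.1) = 4.679×10^-6 K/W
R_polyurethane foam = L/(kA) = 0.145/(0.0319×27.1) = 0.1677 K/W
R_stainless steel = L/(kA) = 0.0051/(14.3×27.1) = 1.316×10^-5 K/W
R_total = 0.1677 K/W
Q = ΔT / R_total = 211 / 0.1677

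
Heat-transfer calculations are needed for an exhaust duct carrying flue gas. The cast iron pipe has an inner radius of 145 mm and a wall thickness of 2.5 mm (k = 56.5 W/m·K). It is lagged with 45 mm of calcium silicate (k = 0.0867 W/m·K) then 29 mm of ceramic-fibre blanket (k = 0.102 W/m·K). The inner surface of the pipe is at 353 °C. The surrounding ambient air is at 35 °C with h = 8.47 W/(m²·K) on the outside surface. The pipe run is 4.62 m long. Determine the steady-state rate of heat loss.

Treating each annulus and film as a series resistance:
R_cast iron pipe wall = ln(147.5/145)/(2π×56.5×4.62) = 1.042×10^-5 K/W
R_calcium silicate = ln(192.5/147.5)/(2π×0.0867×4.62) = 0.1058 K/W
R_ceramic-fibre blanket = ln(221.5/192.5)/(2π×0.102×4.62) = 0.04739 K/W
R_outer film = 1/(h_o·2πr_oL) = 1/(8.47×2π×0.2215×4.62) = 0.01836 K/W
R_total = 0.1716 K/W
Q = ΔT/R_total = 318/0.1716

Q ≈ 1850 W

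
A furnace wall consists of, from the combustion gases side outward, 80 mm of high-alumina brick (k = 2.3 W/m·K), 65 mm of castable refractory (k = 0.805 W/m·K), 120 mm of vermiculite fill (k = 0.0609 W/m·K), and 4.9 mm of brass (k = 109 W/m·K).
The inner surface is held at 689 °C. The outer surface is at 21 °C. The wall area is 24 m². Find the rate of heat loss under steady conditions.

Model the wall as resistances in series:
R_high-alumina brick = L/(kA) = 0.08/(2.3×24) = 0.001449 K/W
R_castable refractory = L/(kA) = 0.065/(0.805×24) = 0.003364 K/W
R_vermiculite fill = L/(kA) = 0.12/(0.0609×24) = 0.0821 K/W
R_brass = L/(kA) = 0.0049/(109×24) = 1.873×10^-6 K/W
R_total = 0.08692 K/W
Q = ΔT / R_total = 668 / 0.08692

Q ≈ 7690 W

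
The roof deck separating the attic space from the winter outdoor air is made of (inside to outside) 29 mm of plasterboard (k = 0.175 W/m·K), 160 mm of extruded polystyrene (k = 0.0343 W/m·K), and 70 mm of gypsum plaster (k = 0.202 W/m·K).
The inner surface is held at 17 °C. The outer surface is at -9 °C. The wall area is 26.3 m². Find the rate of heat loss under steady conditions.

Series thermal resistances:
R_plasterboard = L/(kA) = 0.029/(0.175×26.3) = 0.006301 K/W
R_extruded polystyrene = L/(kA) = 0.16/(0.0343×26.3) = 0.1774 K/W
R_gypsum plaster = L/(kA) = 0.07/(0.202×26.3) = 0.01318 K/W
R_total = 0.1968 K/W
Q = ΔT / R_total = 26 / 0.1968

Q ≈ 132 W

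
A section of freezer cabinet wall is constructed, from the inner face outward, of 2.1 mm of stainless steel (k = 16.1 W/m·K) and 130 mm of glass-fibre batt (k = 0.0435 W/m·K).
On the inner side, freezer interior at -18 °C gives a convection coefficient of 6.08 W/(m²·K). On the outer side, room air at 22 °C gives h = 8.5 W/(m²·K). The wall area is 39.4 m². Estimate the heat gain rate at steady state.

Q ≈ 482 W

Treating each layer as a thermal resistance in series:
R_inner film = 1/(h_i·A) = 1/(6.08×39.4) = 0.004174 K/W
R_stainless steel = L/(kA) = 0.0021/(16.1×39.4) = 3.311×10^-6 K/W
R_glass-fibre batt = L/(kA) = 0.13/(0.0435×39.4) = 0.07585 K/W
R_outer film = 1/(h_o·A) = 1/(8.5×39.4) = 0.002986 K/W
R_total = 0.08301 K/W
Q = ΔT / R_total = 40 / 0.08301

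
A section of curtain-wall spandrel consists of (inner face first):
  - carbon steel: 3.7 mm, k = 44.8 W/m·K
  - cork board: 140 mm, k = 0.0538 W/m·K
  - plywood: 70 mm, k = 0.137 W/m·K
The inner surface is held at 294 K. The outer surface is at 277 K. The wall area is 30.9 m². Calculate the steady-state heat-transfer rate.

Series thermal resistances:
R_carbon steel = L/(kA) = 0.0037/(44.8×30.9) = 2.673×10^-6 K/W
R_cork board = L/(kA) = 0.14/(0.0538×30.9) = 0.08421 K/W
R_plywood = L/(kA) = 0.07/(0.137×30.9) = 0.01654 K/W
R_total = 0.1008 K/W
Q = ΔT / R_total = 17 / 0.1008

Q ≈ 169 W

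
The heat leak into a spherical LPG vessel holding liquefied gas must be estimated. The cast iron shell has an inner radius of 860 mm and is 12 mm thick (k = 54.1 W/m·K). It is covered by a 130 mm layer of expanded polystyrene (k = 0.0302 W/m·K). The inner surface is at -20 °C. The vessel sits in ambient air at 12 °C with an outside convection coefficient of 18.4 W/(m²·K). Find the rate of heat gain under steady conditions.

Q ≈ 80.7 W

For a spherical shell R = (1/r₁ − 1/r₂)/(4πk); film R = 1/(h·4πr²). In series:
R_cast iron shell = (1/0.86 − 1/0.872)/(4π×54.1) = 2.354×10^-5 K/W
R_expanded polystyrene = (1/0.872 − 1/1.002)/(4π×0.0302) = 0.3921 K/W
R_outer film = 1/(h·4πr_o²) = 1/(18.4×4π×1.002²) = 0.004308 K/W
R_total = 0.3964 K/W
Q = ΔT/R_total = 32/0.3964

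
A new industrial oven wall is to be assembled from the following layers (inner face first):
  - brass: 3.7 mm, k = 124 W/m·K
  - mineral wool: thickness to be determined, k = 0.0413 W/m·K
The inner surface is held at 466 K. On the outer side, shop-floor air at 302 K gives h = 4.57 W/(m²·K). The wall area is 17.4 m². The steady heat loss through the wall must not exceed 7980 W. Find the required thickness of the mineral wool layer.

L ≈ 5.73 mm

Model the wall as resistances in series:
R_brass = L/(kA) = 0.0037/(124×17.4) = 1.715×10^-6 K/W
R_outer film = 1/(h_o·A) = 1/(4.57×17.4) = 0.01258 K/W
Sum of the known resistances R_other = 0.01258 K/W
Required total resistance R_tot = ΔT/Q_allow = 164/7980 = 0.02055 K/W
R_mineral wool = R_tot − R_other = 0.007974 K/W
L = R·k·A = 0.007974×0.0413×17.4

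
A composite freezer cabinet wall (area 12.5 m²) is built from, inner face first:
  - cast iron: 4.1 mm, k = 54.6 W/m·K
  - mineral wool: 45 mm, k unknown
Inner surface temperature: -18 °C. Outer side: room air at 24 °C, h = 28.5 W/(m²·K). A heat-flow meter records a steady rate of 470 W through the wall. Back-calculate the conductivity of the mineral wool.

Model the wall as resistances in series:
R_cast iron = L/(kA) = 0.0041/(54.6×12.5) = 6.007×10^-6 K/W
R_outer film = 1/(h_o·A) = 1/(28.5×12.5) = 0.002807 K/W
Sum of known resistances R_other = 0.002813 K/W
Total R = ΔT/Q = 42/470 = 0.08936 K/W
R_mineral wool = R_total − R_other = 0.08655 K/W
k = L/(R·A) = 0.045/(0.08655×12.5)

k ≈ 0.0416 W/(m·K)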